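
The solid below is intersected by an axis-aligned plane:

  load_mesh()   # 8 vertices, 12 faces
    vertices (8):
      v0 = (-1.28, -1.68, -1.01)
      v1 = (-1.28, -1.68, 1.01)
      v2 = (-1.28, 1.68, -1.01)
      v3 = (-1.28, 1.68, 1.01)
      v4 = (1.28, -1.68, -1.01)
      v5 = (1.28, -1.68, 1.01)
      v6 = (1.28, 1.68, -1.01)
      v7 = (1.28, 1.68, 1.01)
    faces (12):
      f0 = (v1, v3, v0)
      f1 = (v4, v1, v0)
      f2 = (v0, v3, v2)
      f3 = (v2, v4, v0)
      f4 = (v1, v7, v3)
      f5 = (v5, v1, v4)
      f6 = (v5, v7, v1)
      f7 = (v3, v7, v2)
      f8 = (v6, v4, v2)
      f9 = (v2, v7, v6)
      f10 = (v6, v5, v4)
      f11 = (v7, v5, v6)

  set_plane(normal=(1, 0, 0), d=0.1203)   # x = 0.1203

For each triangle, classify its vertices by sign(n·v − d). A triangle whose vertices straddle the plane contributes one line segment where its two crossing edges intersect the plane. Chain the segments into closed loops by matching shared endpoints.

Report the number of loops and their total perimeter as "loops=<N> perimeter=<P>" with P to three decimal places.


Straddling triangles (8 of 12):
  (v4,v1,v0) [+--] → (0.1203, -1.68, -0.0949242)–(0.1203, -1.68, -1.01)  len=0.9151
  (v2,v4,v0) [-+-] → (0.1203, -0.157894, -1.01)–(0.1203, -1.68, -1.01)  len=1.5221
  (v1,v7,v3) [-+-] → (0.1203, 0.157894, 1.01)–(0.1203, 1.68, 1.01)  len=1.5221
  (v5,v1,v4) [+-+] → (0.1203, -1.68, 1.01)–(0.1203, -1.68, -0.0949242)  len=1.1049
  (v5,v7,v1) [++-] → (0.1203, 0.157894, 1.01)–(0.1203, -1.68, 1.01)  len=1.8379
  (v3,v7,v2) [-+-] → (0.1203, 1.68, 1.01)–(0.1203, 1.68, 0.0949242)  len=0.9151
  (v6,v4,v2) [++-] → (0.1203, -0.157894, -1.01)–(0.1203, 1.68, -1.01)  len=1.8379
  (v2,v7,v6) [-++] → (0.1203, 1.68, 0.0949242)–(0.1203, 1.68, -1.01)  len=1.1049

Chained into 1 loop(s):
  loop 1: 8 segments, perimeter = 10.7600
Total perimeter = 10.760

loops=1 perimeter=10.760


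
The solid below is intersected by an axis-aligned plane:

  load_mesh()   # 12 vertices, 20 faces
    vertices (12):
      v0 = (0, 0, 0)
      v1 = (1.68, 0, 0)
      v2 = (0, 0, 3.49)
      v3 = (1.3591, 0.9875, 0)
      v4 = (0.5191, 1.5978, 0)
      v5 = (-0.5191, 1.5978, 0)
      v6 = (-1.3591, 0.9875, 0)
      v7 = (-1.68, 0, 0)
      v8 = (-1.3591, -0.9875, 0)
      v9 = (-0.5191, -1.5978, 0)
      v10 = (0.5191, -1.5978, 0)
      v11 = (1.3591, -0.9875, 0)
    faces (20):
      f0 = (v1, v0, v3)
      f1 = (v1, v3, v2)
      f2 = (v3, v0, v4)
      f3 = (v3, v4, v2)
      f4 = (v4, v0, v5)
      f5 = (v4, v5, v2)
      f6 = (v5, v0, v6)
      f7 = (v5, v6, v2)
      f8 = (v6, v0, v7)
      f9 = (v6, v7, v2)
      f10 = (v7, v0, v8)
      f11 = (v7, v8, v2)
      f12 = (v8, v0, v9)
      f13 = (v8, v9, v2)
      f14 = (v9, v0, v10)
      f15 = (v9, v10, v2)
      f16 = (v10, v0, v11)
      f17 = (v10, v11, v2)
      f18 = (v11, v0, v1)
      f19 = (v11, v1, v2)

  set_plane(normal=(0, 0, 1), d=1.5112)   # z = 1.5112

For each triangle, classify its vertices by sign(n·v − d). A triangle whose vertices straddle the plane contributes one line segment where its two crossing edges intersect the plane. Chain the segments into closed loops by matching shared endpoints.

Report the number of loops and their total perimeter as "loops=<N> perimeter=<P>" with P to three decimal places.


Straddling triangles (10 of 20):
  (v1,v3,v2) [--+] → (0.770598, 0.559904, 1.5112)–(0.952546, 0, 1.5112)  len=0.5887
  (v3,v4,v2) [--+] → (0.294325, 0.905939, 1.5112)–(0.770598, 0.559904, 1.5112)  len=0.5887
  (v4,v5,v2) [--+] → (-0.294325, 0.905939, 1.5112)–(0.294325, 0.905939, 1.5112)  len=0.5887
  (v5,v6,v2) [--+] → (-0.770598, 0.559904, 1.5112)–(-0.294325, 0.905939, 1.5112)  len=0.5887
  (v6,v7,v2) [--+] → (-0.952546, 0, 1.5112)–(-0.770598, 0.559904, 1.5112)  len=0.5887
  (v7,v8,v2) [--+] → (-0.770598, -0.559904, 1.5112)–(-0.952546, 0, 1.5112)  len=0.5887
  (v8,v9,v2) [--+] → (-0.294325, -0.905939, 1.5112)–(-0.770598, -0.559904, 1.5112)  len=0.5887
  (v9,v10,v2) [--+] → (0.294325, -0.905939, 1.5112)–(-0.294325, -0.905939, 1.5112)  len=0.5887
  (v10,v11,v2) [--+] → (0.770598, -0.559904, 1.5112)–(0.294325, -0.905939, 1.5112)  len=0.5887
  (v11,v1,v2) [--+] → (0.952546, 0, 1.5112)–(0.770598, -0.559904, 1.5112)  len=0.5887

Chained into 1 loop(s):
  loop 1: 10 segments, perimeter = 5.8870
Total perimeter = 5.887

loops=1 perimeter=5.887


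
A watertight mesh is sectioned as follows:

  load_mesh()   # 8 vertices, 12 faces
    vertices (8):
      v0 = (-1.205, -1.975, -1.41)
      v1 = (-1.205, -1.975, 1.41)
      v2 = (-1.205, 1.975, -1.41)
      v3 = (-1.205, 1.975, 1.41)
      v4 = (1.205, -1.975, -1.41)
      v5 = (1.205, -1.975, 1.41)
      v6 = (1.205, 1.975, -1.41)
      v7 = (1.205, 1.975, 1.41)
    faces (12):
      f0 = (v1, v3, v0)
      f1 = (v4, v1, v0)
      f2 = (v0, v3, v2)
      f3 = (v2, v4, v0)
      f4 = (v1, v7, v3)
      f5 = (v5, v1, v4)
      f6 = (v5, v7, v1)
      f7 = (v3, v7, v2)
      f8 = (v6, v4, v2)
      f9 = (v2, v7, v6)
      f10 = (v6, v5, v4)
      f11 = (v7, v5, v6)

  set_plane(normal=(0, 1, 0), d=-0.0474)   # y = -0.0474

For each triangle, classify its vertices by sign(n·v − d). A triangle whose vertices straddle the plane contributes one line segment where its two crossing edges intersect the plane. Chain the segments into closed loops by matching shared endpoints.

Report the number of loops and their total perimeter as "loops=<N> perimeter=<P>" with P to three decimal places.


Straddling triangles (8 of 12):
  (v1,v3,v0) [-+-] → (-1.205, -0.0474, 1.41)–(-1.205, -0.0474, -0.03384)  len=1.4438
  (v0,v3,v2) [-++] → (-1.205, -0.0474, -0.03384)–(-1.205, -0.0474, -1.41)  len=1.3762
  (v2,v4,v0) [+--] → (0.02892, -0.0474, -1.41)–(-1.205, -0.0474, -1.41)  len=1.2339
  (v1,v7,v3) [-++] → (-0.02892, -0.0474, 1.41)–(-1.205, -0.0474, 1.41)  len=1.1761
  (v5,v7,v1) [-+-] → (1.205, -0.0474, 1.41)–(-0.02892, -0.0474, 1.41)  len=1.2339
  (v6,v4,v2) [+-+] → (1.205, -0.0474, -1.41)–(0.02892, -0.0474, -1.41)  len=1.1761
  (v6,v5,v4) [+--] → (1.205, -0.0474, 0.03384)–(1.205, -0.0474, -1.41)  len=1.4438
  (v7,v5,v6) [+-+] → (1.205, -0.0474, 1.41)–(1.205, -0.0474, 0.03384)  len=1.3762

Chained into 1 loop(s):
  loop 1: 8 segments, perimeter = 10.4600
Total perimeter = 10.460

loops=1 perimeter=10.460


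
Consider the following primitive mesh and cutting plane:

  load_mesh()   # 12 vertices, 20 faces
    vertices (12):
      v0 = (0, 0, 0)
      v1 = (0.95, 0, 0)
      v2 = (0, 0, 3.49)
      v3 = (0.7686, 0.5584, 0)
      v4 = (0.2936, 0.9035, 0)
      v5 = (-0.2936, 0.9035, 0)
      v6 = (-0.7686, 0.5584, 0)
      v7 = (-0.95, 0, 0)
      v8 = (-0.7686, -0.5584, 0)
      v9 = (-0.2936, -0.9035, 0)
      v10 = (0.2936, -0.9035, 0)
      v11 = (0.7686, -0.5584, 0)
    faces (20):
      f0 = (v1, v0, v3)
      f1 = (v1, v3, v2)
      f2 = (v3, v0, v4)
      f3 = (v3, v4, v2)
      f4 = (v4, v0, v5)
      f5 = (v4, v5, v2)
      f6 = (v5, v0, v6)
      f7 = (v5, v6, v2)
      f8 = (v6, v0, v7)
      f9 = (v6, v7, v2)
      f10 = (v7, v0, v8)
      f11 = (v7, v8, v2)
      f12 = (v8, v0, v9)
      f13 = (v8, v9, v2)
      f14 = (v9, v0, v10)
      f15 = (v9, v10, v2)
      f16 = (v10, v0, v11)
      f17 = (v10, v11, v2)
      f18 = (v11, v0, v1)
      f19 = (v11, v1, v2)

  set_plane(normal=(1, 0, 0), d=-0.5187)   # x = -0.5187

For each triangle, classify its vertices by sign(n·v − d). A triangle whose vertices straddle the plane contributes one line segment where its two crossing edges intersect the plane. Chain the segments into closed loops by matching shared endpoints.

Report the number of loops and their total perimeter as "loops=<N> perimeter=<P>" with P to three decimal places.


Straddling triangles (8 of 20):
  (v5,v0,v6) [++-] → (-0.5187, 0.376844, 0)–(-0.5187, 0.739959, 0)  len=0.3631
  (v5,v6,v2) [+-+] → (-0.5187, 0.739959, 0)–(-0.5187, 0.376844, 1.13473)  len=1.1914
  (v6,v0,v7) [-+-] → (-0.5187, 0.376844, 0)–(-0.5187, 0, 0)  len=0.3768
  (v6,v7,v2) [--+] → (-0.5187, 0, 1.58446)–(-0.5187, 0.376844, 1.13473)  len=0.5867
  (v7,v0,v8) [-+-] → (-0.5187, 0, 0)–(-0.5187, -0.376844, 0)  len=0.3768
  (v7,v8,v2) [--+] → (-0.5187, -0.376844, 1.13473)–(-0.5187, 0, 1.58446)  len=0.5867
  (v8,v0,v9) [-++] → (-0.5187, -0.376844, 0)–(-0.5187, -0.739959, 0)  len=0.3631
  (v8,v9,v2) [-++] → (-0.5187, -0.739959, 0)–(-0.5187, -0.376844, 1.13473)  len=1.1914

Chained into 1 loop(s):
  loop 1: 8 segments, perimeter = 5.0362
Total perimeter = 5.036

loops=1 perimeter=5.036


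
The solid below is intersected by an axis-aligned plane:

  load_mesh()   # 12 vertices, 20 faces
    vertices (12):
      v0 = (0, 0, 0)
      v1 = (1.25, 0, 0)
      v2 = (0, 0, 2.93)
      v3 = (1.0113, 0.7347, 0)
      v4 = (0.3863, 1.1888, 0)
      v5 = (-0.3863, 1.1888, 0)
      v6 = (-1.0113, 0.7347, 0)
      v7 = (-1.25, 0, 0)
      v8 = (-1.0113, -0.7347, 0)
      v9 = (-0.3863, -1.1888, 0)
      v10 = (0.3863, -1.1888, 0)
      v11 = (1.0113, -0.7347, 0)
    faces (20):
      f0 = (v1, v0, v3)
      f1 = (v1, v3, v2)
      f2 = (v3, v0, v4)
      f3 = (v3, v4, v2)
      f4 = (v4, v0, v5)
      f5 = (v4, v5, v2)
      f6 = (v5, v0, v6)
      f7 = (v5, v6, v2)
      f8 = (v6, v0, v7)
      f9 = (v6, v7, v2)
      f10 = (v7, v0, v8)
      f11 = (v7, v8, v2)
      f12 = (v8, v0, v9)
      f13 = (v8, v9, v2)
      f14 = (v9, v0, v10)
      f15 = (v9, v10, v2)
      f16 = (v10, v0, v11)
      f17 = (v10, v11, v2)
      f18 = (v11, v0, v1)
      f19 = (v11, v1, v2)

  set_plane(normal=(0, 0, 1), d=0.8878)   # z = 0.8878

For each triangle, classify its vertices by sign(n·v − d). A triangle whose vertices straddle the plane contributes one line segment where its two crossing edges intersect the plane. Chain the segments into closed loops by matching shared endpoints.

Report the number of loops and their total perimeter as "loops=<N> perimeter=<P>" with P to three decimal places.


Straddling triangles (10 of 20):
  (v1,v3,v2) [--+] → (0.704873, 0.512083, 0.8878)–(0.871246, 0, 0.8878)  len=0.5384
  (v3,v4,v2) [--+] → (0.26925, 0.82859, 0.8878)–(0.704873, 0.512083, 0.8878)  len=0.5385
  (v4,v5,v2) [--+] → (-0.26925, 0.82859, 0.8878)–(0.26925, 0.82859, 0.8878)  len=0.5385
  (v5,v6,v2) [--+] → (-0.704873, 0.512083, 0.8878)–(-0.26925, 0.82859, 0.8878)  len=0.5385
  (v6,v7,v2) [--+] → (-0.871246, 0, 0.8878)–(-0.704873, 0.512083, 0.8878)  len=0.5384
  (v7,v8,v2) [--+] → (-0.704873, -0.512083, 0.8878)–(-0.871246, 0, 0.8878)  len=0.5384
  (v8,v9,v2) [--+] → (-0.26925, -0.82859, 0.8878)–(-0.704873, -0.512083, 0.8878)  len=0.5385
  (v9,v10,v2) [--+] → (0.26925, -0.82859, 0.8878)–(-0.26925, -0.82859, 0.8878)  len=0.5385
  (v10,v11,v2) [--+] → (0.704873, -0.512083, 0.8878)–(0.26925, -0.82859, 0.8878)  len=0.5385
  (v11,v1,v2) [--+] → (0.871246, 0, 0.8878)–(0.704873, -0.512083, 0.8878)  len=0.5384

Chained into 1 loop(s):
  loop 1: 10 segments, perimeter = 5.3846
Total perimeter = 5.385

loops=1 perimeter=5.385


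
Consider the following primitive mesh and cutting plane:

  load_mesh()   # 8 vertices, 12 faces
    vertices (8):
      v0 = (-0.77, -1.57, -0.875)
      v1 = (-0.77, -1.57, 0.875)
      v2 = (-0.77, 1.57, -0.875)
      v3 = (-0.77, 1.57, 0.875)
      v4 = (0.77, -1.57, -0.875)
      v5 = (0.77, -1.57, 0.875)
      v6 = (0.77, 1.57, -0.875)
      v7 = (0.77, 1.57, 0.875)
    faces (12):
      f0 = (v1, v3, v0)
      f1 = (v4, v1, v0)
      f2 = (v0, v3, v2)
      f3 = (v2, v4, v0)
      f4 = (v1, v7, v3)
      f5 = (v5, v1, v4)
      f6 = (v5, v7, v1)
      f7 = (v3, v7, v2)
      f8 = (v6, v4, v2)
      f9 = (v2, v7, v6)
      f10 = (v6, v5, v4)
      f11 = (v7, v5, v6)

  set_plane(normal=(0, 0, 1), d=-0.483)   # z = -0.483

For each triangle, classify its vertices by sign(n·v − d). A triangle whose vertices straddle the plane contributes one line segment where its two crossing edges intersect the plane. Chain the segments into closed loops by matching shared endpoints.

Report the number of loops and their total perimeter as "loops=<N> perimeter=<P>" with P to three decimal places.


loops=1 perimeter=9.360

Straddling triangles (8 of 12):
  (v1,v3,v0) [++-] → (-0.77, -0.86664, -0.483)–(-0.77, -1.57, -0.483)  len=0.7034
  (v4,v1,v0) [-+-] → (0.42504, -1.57, -0.483)–(-0.77, -1.57, -0.483)  len=1.1950
  (v0,v3,v2) [-+-] → (-0.77, -0.86664, -0.483)–(-0.77, 1.57, -0.483)  len=2.4366
  (v5,v1,v4) [++-] → (0.42504, -1.57, -0.483)–(0.77, -1.57, -0.483)  len=0.3450
  (v3,v7,v2) [++-] → (-0.42504, 1.57, -0.483)–(-0.77, 1.57, -0.483)  len=0.3450
  (v2,v7,v6) [-+-] → (-0.42504, 1.57, -0.483)–(0.77, 1.57, -0.483)  len=1.1950
  (v6,v5,v4) [-+-] → (0.77, 0.86664, -0.483)–(0.77, -1.57, -0.483)  len=2.4366
  (v7,v5,v6) [++-] → (0.77, 0.86664, -0.483)–(0.77, 1.57, -0.483)  len=0.7034

Chained into 1 loop(s):
  loop 1: 8 segments, perimeter = 9.3600
Total perimeter = 9.360


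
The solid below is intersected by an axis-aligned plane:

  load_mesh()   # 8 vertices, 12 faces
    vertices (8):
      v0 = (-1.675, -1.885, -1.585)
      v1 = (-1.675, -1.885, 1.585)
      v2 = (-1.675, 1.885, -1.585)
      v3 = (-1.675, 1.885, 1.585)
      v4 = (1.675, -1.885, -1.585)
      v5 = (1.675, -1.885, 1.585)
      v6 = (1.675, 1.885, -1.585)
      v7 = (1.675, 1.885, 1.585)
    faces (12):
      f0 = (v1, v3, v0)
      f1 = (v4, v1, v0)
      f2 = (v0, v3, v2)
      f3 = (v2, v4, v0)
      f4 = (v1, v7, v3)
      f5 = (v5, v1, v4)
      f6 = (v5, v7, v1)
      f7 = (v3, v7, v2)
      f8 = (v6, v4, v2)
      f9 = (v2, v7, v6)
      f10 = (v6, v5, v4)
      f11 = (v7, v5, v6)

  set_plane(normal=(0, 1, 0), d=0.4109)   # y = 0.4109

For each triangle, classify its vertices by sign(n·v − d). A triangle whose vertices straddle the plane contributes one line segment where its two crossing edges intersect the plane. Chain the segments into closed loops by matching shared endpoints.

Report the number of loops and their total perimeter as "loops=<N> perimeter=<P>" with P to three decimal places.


Straddling triangles (8 of 12):
  (v1,v3,v0) [-+-] → (-1.675, 0.4109, 1.585)–(-1.675, 0.4109, 0.345505)  len=1.2395
  (v0,v3,v2) [-++] → (-1.675, 0.4109, 0.345505)–(-1.675, 0.4109, -1.585)  len=1.9305
  (v2,v4,v0) [+--] → (-0.365123, 0.4109, -1.585)–(-1.675, 0.4109, -1.585)  len=1.3099
  (v1,v7,v3) [-++] → (0.365123, 0.4109, 1.585)–(-1.675, 0.4109, 1.585)  len=2.0401
  (v5,v7,v1) [-+-] → (1.675, 0.4109, 1.585)–(0.365123, 0.4109, 1.585)  len=1.3099
  (v6,v4,v2) [+-+] → (1.675, 0.4109, -1.585)–(-0.365123, 0.4109, -1.585)  len=2.0401
  (v6,v5,v4) [+--] → (1.675, 0.4109, -0.345505)–(1.675, 0.4109, -1.585)  len=1.2395
  (v7,v5,v6) [+-+] → (1.675, 0.4109, 1.585)–(1.675, 0.4109, -0.345505)  len=1.9305

Chained into 1 loop(s):
  loop 1: 8 segments, perimeter = 13.0400
Total perimeter = 13.040

loops=1 perimeter=13.040


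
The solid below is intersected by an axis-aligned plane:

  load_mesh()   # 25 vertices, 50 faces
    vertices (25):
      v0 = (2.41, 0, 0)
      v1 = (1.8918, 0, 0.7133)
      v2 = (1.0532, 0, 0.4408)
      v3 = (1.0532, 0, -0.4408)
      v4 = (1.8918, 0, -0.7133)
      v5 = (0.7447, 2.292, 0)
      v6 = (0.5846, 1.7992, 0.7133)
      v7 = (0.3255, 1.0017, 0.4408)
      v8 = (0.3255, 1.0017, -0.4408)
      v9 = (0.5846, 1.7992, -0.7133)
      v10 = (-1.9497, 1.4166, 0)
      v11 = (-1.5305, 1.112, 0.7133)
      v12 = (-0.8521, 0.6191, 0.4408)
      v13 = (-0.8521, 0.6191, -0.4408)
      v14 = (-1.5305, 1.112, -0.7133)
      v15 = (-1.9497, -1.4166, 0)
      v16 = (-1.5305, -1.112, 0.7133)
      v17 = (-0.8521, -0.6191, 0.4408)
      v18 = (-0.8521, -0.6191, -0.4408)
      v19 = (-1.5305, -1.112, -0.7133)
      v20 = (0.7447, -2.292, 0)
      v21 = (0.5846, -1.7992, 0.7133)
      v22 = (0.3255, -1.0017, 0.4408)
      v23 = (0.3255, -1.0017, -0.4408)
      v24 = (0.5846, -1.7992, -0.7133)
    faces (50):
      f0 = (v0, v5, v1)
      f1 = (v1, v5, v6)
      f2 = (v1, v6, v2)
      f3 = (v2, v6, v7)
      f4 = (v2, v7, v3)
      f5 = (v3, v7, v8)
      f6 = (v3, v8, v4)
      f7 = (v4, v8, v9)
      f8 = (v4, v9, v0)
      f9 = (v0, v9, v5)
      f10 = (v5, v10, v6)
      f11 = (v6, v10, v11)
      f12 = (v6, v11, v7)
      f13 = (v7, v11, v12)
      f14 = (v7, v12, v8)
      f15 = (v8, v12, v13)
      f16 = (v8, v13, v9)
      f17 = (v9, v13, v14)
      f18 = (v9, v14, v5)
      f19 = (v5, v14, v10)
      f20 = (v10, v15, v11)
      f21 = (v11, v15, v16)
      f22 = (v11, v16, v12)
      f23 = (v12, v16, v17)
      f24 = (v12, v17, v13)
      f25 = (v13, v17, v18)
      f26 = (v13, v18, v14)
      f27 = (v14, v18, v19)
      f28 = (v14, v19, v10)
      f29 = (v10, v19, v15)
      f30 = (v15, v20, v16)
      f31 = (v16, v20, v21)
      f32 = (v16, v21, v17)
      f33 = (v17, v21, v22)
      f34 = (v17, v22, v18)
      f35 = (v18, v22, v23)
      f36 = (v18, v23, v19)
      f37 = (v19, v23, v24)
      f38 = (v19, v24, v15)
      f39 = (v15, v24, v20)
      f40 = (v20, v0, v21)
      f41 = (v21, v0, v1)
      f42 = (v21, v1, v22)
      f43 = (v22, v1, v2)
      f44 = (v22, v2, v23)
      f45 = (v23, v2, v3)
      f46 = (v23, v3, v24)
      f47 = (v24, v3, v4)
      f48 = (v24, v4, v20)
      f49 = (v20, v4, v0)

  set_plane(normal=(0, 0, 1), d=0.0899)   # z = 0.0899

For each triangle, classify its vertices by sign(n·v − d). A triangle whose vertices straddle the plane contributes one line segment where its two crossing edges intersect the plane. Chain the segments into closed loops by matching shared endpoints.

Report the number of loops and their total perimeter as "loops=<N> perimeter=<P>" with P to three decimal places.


Straddling triangles (20 of 50):
  (v0,v5,v1) [--+] → (0.889274, 2.00313, 0.0899)–(2.34469, 0, 0.0899)  len=2.4760
  (v1,v5,v6) [+-+] → (0.889274, 2.00313, 0.0899)–(0.724522, 2.22989, 0.0899)  len=0.2803
  (v2,v7,v3) [++-] → (0.615144, 0.602997, 0.0899)–(1.0532, 0, 0.0899)  len=0.7453
  (v3,v7,v8) [-+-] → (0.615144, 0.602997, 0.0899)–(0.3255, 1.0017, 0.0899)  len=0.4928
  (v5,v10,v6) [--+] → (-1.63029, 1.46482, 0.0899)–(0.724522, 2.22989, 0.0899)  len=2.4760
  (v6,v10,v11) [+-+] → (-1.63029, 1.46482, 0.0899)–(-1.89687, 1.37821, 0.0899)  len=0.2803
  (v7,v12,v8) [++-] → (-0.383384, 0.771385, 0.0899)–(0.3255, 1.0017, 0.0899)  len=0.7454
  (v8,v12,v13) [-+-] → (-0.383384, 0.771385, 0.0899)–(-0.8521, 0.6191, 0.0899)  len=0.4928
  (v10,v15,v11) [--+] → (-1.89687, -1.09791, 0.0899)–(-1.89687, 1.37821, 0.0899)  len=2.4761
  (v11,v15,v16) [+-+] → (-1.89687, -1.09791, 0.0899)–(-1.89687, -1.37821, 0.0899)  len=0.2803
  (v12,v17,v13) [++-] → (-0.8521, -0.126264, 0.0899)–(-0.8521, 0.6191, 0.0899)  len=0.7454
  (v13,v17,v18) [-+-] → (-0.8521, -0.126264, 0.0899)–(-0.8521, -0.6191, 0.0899)  len=0.4928
  (v15,v20,v16) [--+] → (0.457948, -2.14328, 0.0899)–(-1.89687, -1.37821, 0.0899)  len=2.4760
  (v16,v20,v21) [+-+] → (0.457948, -2.14328, 0.0899)–(0.724522, -2.22989, 0.0899)  len=0.2803
  (v17,v22,v18) [++-] → (-0.143216, -0.849415, 0.0899)–(-0.8521, -0.6191, 0.0899)  len=0.7454
  (v18,v22,v23) [-+-] → (-0.143216, -0.849415, 0.0899)–(0.3255, -1.0017, 0.0899)  len=0.4928
  (v20,v0,v21) [--+] → (2.17994, -0.22676, 0.0899)–(0.724522, -2.22989, 0.0899)  len=2.4760
  (v21,v0,v1) [+-+] → (2.17994, -0.22676, 0.0899)–(2.34469, 0, 0.0899)  len=0.2803
  (v22,v2,v23) [++-] → (0.763556, -0.398703, 0.0899)–(0.3255, -1.0017, 0.0899)  len=0.7453
  (v23,v2,v3) [-+-] → (0.763556, -0.398703, 0.0899)–(1.0532, 0, 0.0899)  len=0.4928

Chained into 2 loop(s):
  loop 1: 10 segments, perimeter = 13.7816
  loop 2: 10 segments, perimeter = 6.1908
Total perimeter = 19.972

loops=2 perimeter=19.972


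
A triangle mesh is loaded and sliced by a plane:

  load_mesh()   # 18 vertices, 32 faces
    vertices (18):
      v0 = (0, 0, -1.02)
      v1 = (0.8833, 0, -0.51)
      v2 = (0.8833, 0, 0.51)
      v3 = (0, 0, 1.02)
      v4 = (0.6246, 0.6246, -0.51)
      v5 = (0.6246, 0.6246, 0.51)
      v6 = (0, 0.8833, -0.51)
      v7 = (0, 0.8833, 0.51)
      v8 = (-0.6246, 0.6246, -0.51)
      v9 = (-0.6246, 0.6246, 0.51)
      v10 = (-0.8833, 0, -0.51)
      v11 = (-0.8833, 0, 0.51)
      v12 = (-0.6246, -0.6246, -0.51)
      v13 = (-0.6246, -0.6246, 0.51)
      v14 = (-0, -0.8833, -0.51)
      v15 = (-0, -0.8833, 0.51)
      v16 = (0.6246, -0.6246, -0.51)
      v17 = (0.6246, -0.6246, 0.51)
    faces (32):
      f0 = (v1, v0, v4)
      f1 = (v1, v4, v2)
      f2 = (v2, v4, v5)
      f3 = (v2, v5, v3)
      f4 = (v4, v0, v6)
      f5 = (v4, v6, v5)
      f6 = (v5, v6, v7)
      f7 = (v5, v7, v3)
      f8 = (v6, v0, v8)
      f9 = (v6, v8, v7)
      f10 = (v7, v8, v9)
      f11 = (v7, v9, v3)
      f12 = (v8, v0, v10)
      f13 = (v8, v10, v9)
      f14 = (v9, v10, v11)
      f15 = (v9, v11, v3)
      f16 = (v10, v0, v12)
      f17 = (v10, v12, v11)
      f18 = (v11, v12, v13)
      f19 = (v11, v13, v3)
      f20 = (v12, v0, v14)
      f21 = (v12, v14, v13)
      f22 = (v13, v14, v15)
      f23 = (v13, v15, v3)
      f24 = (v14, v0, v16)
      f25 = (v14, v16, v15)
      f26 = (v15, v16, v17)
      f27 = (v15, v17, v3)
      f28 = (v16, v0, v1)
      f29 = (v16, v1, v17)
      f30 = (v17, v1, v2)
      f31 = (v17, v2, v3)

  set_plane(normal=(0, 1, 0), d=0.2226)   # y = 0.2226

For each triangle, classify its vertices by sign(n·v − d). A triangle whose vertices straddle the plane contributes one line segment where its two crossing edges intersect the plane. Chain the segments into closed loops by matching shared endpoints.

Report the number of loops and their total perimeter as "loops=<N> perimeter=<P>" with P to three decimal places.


loops=1 perimeter=5.581

Straddling triangles (12 of 32):
  (v1,v0,v4) [--+] → (0.2226, 0.2226, -0.838242)–(0.791102, 0.2226, -0.51)  len=0.6565
  (v1,v4,v2) [-+-] → (0.791102, 0.2226, -0.51)–(0.791102, 0.2226, 0.146484)  len=0.6565
  (v2,v4,v5) [-++] → (0.791102, 0.2226, 0.146484)–(0.791102, 0.2226, 0.51)  len=0.3635
  (v2,v5,v3) [-+-] → (0.791102, 0.2226, 0.51)–(0.2226, 0.2226, 0.838242)  len=0.6565
  (v4,v0,v6) [+-+] → (0.2226, 0.2226, -0.838242)–(0, 0.2226, -0.891475)  len=0.2289
  (v5,v7,v3) [++-] → (0, 0.2226, 0.891475)–(0.2226, 0.2226, 0.838242)  len=0.2289
  (v6,v0,v8) [+-+] → (0, 0.2226, -0.891475)–(-0.2226, 0.2226, -0.838242)  len=0.2289
  (v7,v9,v3) [++-] → (-0.2226, 0.2226, 0.838242)–(0, 0.2226, 0.891475)  len=0.2289
  (v8,v0,v10) [+--] → (-0.2226, 0.2226, -0.838242)–(-0.791102, 0.2226, -0.51)  len=0.6565
  (v8,v10,v9) [+-+] → (-0.791102, 0.2226, -0.51)–(-0.791102, 0.2226, -0.146484)  len=0.3635
  (v9,v10,v11) [+--] → (-0.791102, 0.2226, -0.146484)–(-0.791102, 0.2226, 0.51)  len=0.6565
  (v9,v11,v3) [+--] → (-0.791102, 0.2226, 0.51)–(-0.2226, 0.2226, 0.838242)  len=0.6565

Chained into 1 loop(s):
  loop 1: 12 segments, perimeter = 5.5813
Total perimeter = 5.581


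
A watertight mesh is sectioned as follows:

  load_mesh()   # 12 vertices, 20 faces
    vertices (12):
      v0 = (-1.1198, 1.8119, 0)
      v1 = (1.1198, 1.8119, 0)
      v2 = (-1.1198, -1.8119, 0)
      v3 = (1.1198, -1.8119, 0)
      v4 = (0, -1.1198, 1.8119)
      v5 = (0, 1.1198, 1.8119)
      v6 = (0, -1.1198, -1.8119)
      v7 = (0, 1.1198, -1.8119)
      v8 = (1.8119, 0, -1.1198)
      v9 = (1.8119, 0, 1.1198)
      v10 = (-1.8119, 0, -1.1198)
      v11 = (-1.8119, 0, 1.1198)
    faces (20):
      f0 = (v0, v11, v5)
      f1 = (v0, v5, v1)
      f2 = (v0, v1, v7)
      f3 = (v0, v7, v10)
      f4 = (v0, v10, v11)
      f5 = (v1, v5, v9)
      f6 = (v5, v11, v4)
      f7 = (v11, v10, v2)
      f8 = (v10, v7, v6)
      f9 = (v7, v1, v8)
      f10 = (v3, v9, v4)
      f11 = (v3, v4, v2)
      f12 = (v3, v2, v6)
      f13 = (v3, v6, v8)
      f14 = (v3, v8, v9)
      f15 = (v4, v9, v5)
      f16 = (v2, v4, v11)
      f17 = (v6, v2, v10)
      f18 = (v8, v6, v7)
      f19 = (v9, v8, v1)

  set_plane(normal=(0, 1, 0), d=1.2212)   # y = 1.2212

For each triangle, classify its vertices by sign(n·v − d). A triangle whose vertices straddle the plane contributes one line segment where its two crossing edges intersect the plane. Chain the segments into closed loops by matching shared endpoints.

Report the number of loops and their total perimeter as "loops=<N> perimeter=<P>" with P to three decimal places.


loops=1 perimeter=8.799

Straddling triangles (8 of 20):
  (v0,v11,v5) [+--] → (-1.34543, 1.2212, 0.365068)–(-0.164063, 1.2212, 1.54644)  len=1.6707
  (v0,v5,v1) [+-+] → (-0.164063, 1.2212, 1.54644)–(0.164063, 1.2212, 1.54644)  len=0.3281
  (v0,v1,v7) [++-] → (0.164063, 1.2212, -1.54644)–(-0.164063, 1.2212, -1.54644)  len=0.3281
  (v0,v7,v10) [+--] → (-0.164063, 1.2212, -1.54644)–(-1.34543, 1.2212, -0.365068)  len=1.6707
  (v0,v10,v11) [+--] → (-1.34543, 1.2212, -0.365068)–(-1.34543, 1.2212, 0.365068)  len=0.7301
  (v1,v5,v9) [+--] → (0.164063, 1.2212, 1.54644)–(1.34543, 1.2212, 0.365068)  len=1.6707
  (v7,v1,v8) [-+-] → (0.164063, 1.2212, -1.54644)–(1.34543, 1.2212, -0.365068)  len=1.6707
  (v9,v8,v1) [--+] → (1.34543, 1.2212, -0.365068)–(1.34543, 1.2212, 0.365068)  len=0.7301

Chained into 1 loop(s):
  loop 1: 8 segments, perimeter = 8.7994
Total perimeter = 8.799


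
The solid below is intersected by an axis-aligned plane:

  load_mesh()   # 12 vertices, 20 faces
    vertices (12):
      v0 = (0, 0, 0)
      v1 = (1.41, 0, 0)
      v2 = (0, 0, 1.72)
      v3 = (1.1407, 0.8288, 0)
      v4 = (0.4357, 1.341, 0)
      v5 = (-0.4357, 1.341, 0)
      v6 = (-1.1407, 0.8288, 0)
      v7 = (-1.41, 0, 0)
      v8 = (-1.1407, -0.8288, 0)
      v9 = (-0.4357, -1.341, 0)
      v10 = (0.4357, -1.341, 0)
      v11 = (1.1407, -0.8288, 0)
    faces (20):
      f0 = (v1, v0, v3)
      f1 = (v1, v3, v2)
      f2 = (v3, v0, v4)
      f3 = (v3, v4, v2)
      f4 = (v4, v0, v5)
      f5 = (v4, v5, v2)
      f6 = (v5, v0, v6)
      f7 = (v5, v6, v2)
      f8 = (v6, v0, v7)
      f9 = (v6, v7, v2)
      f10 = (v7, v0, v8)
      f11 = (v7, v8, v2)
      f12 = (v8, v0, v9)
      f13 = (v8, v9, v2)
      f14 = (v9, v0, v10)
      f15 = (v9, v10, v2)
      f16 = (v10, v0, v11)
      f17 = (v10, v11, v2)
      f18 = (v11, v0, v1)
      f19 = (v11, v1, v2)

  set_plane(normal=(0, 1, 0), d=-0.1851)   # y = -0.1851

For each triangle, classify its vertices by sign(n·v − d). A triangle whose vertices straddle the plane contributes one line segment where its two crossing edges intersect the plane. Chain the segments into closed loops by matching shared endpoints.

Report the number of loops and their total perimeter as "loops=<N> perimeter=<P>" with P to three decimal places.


loops=1 perimeter=6.762

Straddling triangles (10 of 20):
  (v7,v0,v8) [++-] → (-0.254758, -0.1851, 0)–(-1.34986, -0.1851, 0)  len=1.0951
  (v7,v8,v2) [+-+] → (-1.34986, -0.1851, 0)–(-0.254758, -0.1851, 1.33586)  len=1.7274
  (v8,v0,v9) [-+-] → (-0.254758, -0.1851, 0)–(-0.0601402, -0.1851, 0)  len=0.1946
  (v8,v9,v2) [--+] → (-0.0601402, -0.1851, 1.48259)–(-0.254758, -0.1851, 1.33586)  len=0.2437
  (v9,v0,v10) [-+-] → (-0.0601402, -0.1851, 0)–(0.0601402, -0.1851, 0)  len=0.1203
  (v9,v10,v2) [--+] → (0.0601402, -0.1851, 1.48259)–(-0.0601402, -0.1851, 1.48259)  len=0.1203
  (v10,v0,v11) [-+-] → (0.0601402, -0.1851, 0)–(0.254758, -0.1851, 0)  len=0.1946
  (v10,v11,v2) [--+] → (0.254758, -0.1851, 1.33586)–(0.0601402, -0.1851, 1.48259)  len=0.2437
  (v11,v0,v1) [-++] → (0.254758, -0.1851, 0)–(1.34986, -0.1851, 0)  len=1.0951
  (v11,v1,v2) [-++] → (1.34986, -0.1851, 0)–(0.254758, -0.1851, 1.33586)  len=1.7274

Chained into 1 loop(s):
  loop 1: 10 segments, perimeter = 6.7622
Total perimeter = 6.762


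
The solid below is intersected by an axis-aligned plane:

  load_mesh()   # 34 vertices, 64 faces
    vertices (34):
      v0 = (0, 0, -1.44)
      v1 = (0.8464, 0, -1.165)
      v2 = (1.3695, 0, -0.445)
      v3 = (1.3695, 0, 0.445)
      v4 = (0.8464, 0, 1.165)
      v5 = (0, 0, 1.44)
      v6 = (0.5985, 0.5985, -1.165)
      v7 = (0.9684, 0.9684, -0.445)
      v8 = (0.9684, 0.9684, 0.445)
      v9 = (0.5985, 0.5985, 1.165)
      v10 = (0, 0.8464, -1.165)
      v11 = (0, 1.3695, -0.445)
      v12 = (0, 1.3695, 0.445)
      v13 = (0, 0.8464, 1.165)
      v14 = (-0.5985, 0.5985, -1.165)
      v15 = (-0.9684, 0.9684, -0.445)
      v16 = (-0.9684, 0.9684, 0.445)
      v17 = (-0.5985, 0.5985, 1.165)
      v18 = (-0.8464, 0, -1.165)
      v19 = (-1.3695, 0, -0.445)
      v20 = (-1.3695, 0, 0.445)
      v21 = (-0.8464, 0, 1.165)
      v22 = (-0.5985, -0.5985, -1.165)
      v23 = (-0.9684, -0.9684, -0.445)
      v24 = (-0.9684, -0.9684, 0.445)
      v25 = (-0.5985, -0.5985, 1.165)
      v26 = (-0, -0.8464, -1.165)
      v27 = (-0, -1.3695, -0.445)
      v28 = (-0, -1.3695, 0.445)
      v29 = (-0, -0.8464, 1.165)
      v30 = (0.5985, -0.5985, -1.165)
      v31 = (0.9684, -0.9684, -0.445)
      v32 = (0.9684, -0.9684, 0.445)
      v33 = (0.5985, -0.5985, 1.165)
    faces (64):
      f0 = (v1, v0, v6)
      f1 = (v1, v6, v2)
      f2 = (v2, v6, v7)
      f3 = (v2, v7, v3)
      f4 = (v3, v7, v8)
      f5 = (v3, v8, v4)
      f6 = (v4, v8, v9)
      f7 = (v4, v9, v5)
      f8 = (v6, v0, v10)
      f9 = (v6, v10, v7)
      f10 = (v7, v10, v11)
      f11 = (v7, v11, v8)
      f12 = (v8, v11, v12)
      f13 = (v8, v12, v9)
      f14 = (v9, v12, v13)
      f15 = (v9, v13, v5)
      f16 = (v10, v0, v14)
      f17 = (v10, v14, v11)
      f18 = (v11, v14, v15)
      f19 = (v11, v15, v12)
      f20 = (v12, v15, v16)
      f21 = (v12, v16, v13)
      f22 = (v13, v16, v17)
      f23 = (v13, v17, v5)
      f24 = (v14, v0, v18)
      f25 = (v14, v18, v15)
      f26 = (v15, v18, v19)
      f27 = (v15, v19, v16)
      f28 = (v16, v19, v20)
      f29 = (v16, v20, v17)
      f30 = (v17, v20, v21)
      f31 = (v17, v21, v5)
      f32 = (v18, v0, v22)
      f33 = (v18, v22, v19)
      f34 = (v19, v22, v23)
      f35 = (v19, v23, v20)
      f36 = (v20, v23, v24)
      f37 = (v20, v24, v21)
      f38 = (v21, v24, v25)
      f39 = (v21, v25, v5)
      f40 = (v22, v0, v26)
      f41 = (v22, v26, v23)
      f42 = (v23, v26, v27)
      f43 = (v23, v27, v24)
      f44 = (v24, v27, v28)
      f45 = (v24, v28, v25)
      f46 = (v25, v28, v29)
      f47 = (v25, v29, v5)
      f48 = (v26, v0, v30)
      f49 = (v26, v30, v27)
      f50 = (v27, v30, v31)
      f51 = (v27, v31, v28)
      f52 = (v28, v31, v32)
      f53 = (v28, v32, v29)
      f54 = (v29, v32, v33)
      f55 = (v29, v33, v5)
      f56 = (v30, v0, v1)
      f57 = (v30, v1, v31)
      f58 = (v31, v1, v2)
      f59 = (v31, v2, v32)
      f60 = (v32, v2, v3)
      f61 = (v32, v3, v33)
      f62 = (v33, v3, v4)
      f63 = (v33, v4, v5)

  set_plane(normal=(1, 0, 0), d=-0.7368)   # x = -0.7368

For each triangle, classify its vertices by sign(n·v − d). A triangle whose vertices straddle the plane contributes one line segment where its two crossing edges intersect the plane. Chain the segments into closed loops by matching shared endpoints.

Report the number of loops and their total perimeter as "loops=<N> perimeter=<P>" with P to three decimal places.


loops=1 perimeter=7.251

Straddling triangles (20 of 64):
  (v11,v14,v15) [++-] → (-0.7368, 0.7368, -0.895803)–(-0.7368, 1.06433, -0.445)  len=0.5572
  (v11,v15,v12) [+-+] → (-0.7368, 1.06433, -0.445)–(-0.7368, 1.06433, -0.23215)  len=0.2129
  (v12,v15,v16) [+--] → (-0.7368, 1.06433, -0.23215)–(-0.7368, 1.06433, 0.445)  len=0.6771
  (v12,v16,v13) [+-+] → (-0.7368, 1.06433, 0.445)–(-0.7368, 0.939223, 0.617193)  len=0.2128
  (v13,v16,v17) [+-+] → (-0.7368, 0.939223, 0.617193)–(-0.7368, 0.7368, 0.895803)  len=0.3444
  (v14,v0,v18) [++-] → (-0.7368, 0, -1.20061)–(-0.7368, 0.264605, -1.165)  len=0.2670
  (v14,v18,v15) [+--] → (-0.7368, 0.264605, -1.165)–(-0.7368, 0.7368, -0.895803)  len=0.5435
  (v16,v20,v17) [--+] → (-0.7368, 0.491143, 1.03585)–(-0.7368, 0.7368, 0.895803)  len=0.2828
  (v17,v20,v21) [+--] → (-0.7368, 0.491143, 1.03585)–(-0.7368, 0.264605, 1.165)  len=0.2608
  (v17,v21,v5) [+-+] → (-0.7368, 0.264605, 1.165)–(-0.7368, 0, 1.20061)  len=0.2670
  (v18,v0,v22) [-++] → (-0.7368, 0, -1.20061)–(-0.7368, -0.264605, -1.165)  len=0.2670
  (v18,v22,v19) [-+-] → (-0.7368, -0.264605, -1.165)–(-0.7368, -0.491143, -1.03585)  len=0.2608
  (v19,v22,v23) [-+-] → (-0.7368, -0.491143, -1.03585)–(-0.7368, -0.7368, -0.895803)  len=0.2828
  (v21,v24,v25) [--+] → (-0.7368, -0.7368, 0.895803)–(-0.7368, -0.264605, 1.165)  len=0.5435
  (v21,v25,v5) [-++] → (-0.7368, -0.264605, 1.165)–(-0.7368, 0, 1.20061)  len=0.2670
  (v22,v26,v23) [++-] → (-0.7368, -0.939223, -0.617193)–(-0.7368, -0.7368, -0.895803)  len=0.3444
  (v23,v26,v27) [-++] → (-0.7368, -0.939223, -0.617193)–(-0.7368, -1.06433, -0.445)  len=0.2128
  (v23,v27,v24) [-+-] → (-0.7368, -1.06433, -0.445)–(-0.7368, -1.06433, 0.23215)  len=0.6771
  (v24,v27,v28) [-++] → (-0.7368, -1.06433, 0.23215)–(-0.7368, -1.06433, 0.445)  len=0.2129
  (v24,v28,v25) [-++] → (-0.7368, -1.06433, 0.445)–(-0.7368, -0.7368, 0.895803)  len=0.5572

Chained into 1 loop(s):
  loop 1: 20 segments, perimeter = 7.2510
Total perimeter = 7.251


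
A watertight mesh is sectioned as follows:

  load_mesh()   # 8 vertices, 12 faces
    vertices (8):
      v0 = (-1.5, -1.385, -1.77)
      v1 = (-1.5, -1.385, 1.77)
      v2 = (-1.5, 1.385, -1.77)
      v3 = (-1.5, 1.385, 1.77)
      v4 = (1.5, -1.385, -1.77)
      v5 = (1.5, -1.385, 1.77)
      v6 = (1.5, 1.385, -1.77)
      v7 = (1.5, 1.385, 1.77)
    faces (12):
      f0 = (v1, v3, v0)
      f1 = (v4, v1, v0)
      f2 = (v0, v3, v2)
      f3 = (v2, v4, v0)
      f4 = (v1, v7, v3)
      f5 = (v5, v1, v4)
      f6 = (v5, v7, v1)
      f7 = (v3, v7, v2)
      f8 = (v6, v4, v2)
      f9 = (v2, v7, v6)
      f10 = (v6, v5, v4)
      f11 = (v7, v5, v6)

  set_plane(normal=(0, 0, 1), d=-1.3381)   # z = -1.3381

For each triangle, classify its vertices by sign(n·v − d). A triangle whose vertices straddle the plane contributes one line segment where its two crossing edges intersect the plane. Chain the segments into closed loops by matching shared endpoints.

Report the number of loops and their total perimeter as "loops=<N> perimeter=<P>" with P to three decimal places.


Straddling triangles (8 of 12):
  (v1,v3,v0) [++-] → (-1.5, -1.04704, -1.3381)–(-1.5, -1.385, -1.3381)  len=0.3380
  (v4,v1,v0) [-+-] → (1.13398, -1.385, -1.3381)–(-1.5, -1.385, -1.3381)  len=2.6340
  (v0,v3,v2) [-+-] → (-1.5, -1.04704, -1.3381)–(-1.5, 1.385, -1.3381)  len=2.4320
  (v5,v1,v4) [++-] → (1.13398, -1.385, -1.3381)–(1.5, -1.385, -1.3381)  len=0.3660
  (v3,v7,v2) [++-] → (-1.13398, 1.385, -1.3381)–(-1.5, 1.385, -1.3381)  len=0.3660
  (v2,v7,v6) [-+-] → (-1.13398, 1.385, -1.3381)–(1.5, 1.385, -1.3381)  len=2.6340
  (v6,v5,v4) [-+-] → (1.5, 1.04704, -1.3381)–(1.5, -1.385, -1.3381)  len=2.4320
  (v7,v5,v6) [++-] → (1.5, 1.04704, -1.3381)–(1.5, 1.385, -1.3381)  len=0.3380

Chained into 1 loop(s):
  loop 1: 8 segments, perimeter = 11.5400
Total perimeter = 11.540

loops=1 perimeter=11.540


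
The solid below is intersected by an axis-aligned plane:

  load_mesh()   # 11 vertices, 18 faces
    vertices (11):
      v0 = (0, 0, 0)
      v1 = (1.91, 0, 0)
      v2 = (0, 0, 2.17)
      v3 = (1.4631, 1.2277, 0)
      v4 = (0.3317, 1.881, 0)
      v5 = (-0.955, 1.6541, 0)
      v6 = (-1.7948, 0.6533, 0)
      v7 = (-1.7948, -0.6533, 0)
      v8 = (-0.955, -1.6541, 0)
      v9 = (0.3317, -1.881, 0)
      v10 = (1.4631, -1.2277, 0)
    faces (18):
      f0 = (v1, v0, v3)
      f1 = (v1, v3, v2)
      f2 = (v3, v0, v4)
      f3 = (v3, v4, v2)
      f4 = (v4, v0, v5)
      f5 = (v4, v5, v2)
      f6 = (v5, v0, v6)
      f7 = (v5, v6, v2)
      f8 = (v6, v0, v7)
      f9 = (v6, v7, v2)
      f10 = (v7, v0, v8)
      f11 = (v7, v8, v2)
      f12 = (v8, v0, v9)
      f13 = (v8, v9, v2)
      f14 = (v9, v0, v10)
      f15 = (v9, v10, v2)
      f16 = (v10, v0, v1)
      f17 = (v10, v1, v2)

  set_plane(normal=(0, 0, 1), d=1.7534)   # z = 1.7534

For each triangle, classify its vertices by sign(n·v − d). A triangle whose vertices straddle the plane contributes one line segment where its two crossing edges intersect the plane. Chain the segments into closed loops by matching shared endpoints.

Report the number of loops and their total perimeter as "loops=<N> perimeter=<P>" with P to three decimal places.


Straddling triangles (9 of 18):
  (v1,v3,v2) [--+] → (0.280888, 0.235696, 1.7534)–(0.366685, 0, 1.7534)  len=0.2508
  (v3,v4,v2) [--+] → (0.0636803, 0.361117, 1.7534)–(0.280888, 0.235696, 1.7534)  len=0.2508
  (v4,v5,v2) [--+] → (-0.183342, 0.317557, 1.7534)–(0.0636803, 0.361117, 1.7534)  len=0.2508
  (v5,v6,v2) [--+] → (-0.344569, 0.125422, 1.7534)–(-0.183342, 0.317557, 1.7534)  len=0.2508
  (v6,v7,v2) [--+] → (-0.344569, -0.125422, 1.7534)–(-0.344569, 0.125422, 1.7534)  len=0.2508
  (v7,v8,v2) [--+] → (-0.183342, -0.317557, 1.7534)–(-0.344569, -0.125422, 1.7534)  len=0.2508
  (v8,v9,v2) [--+] → (0.0636803, -0.361117, 1.7534)–(-0.183342, -0.317557, 1.7534)  len=0.2508
  (v9,v10,v2) [--+] → (0.280888, -0.235696, 1.7534)–(0.0636803, -0.361117, 1.7534)  len=0.2508
  (v10,v1,v2) [--+] → (0.366685, 0, 1.7534)–(0.280888, -0.235696, 1.7534)  len=0.2508

Chained into 1 loop(s):
  loop 1: 9 segments, perimeter = 2.2574
Total perimeter = 2.257

loops=1 perimeter=2.257


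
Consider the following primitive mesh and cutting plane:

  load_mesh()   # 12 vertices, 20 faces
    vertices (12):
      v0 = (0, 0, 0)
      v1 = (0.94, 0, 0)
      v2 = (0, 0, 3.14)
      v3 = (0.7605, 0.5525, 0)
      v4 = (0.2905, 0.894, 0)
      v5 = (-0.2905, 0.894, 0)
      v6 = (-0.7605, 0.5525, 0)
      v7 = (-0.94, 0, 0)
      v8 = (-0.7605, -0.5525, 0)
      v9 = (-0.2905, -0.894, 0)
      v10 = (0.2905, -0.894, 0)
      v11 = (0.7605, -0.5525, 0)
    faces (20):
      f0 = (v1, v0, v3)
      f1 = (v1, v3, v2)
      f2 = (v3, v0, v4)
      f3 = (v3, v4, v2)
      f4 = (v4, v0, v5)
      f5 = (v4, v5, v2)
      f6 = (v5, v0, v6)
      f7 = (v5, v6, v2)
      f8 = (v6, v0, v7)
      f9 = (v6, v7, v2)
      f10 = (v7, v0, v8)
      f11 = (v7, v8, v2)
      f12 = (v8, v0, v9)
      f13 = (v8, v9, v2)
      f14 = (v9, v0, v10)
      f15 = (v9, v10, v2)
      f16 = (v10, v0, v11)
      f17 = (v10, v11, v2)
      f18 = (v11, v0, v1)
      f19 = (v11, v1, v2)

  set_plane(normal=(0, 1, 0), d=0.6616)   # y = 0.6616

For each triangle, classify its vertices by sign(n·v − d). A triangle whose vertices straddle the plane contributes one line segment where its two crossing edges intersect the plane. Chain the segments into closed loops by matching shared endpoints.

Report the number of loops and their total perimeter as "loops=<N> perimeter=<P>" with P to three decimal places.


Straddling triangles (6 of 20):
  (v3,v0,v4) [--+] → (0.214983, 0.6616, 0)–(0.610348, 0.6616, 0)  len=0.3954
  (v3,v4,v2) [-+-] → (0.610348, 0.6616, 0)–(0.214983, 0.6616, 0.81626)  len=0.9070
  (v4,v0,v5) [+-+] → (0.214983, 0.6616, 0)–(-0.214983, 0.6616, 0)  len=0.4300
  (v4,v5,v2) [++-] → (-0.214983, 0.6616, 0.81626)–(0.214983, 0.6616, 0.81626)  len=0.4300
  (v5,v0,v6) [+--] → (-0.214983, 0.6616, 0)–(-0.610348, 0.6616, 0)  len=0.3954
  (v5,v6,v2) [+--] → (-0.610348, 0.6616, 0)–(-0.214983, 0.6616, 0.81626)  len=0.9070

Chained into 1 loop(s):
  loop 1: 6 segments, perimeter = 3.4646
Total perimeter = 3.465

loops=1 perimeter=3.465


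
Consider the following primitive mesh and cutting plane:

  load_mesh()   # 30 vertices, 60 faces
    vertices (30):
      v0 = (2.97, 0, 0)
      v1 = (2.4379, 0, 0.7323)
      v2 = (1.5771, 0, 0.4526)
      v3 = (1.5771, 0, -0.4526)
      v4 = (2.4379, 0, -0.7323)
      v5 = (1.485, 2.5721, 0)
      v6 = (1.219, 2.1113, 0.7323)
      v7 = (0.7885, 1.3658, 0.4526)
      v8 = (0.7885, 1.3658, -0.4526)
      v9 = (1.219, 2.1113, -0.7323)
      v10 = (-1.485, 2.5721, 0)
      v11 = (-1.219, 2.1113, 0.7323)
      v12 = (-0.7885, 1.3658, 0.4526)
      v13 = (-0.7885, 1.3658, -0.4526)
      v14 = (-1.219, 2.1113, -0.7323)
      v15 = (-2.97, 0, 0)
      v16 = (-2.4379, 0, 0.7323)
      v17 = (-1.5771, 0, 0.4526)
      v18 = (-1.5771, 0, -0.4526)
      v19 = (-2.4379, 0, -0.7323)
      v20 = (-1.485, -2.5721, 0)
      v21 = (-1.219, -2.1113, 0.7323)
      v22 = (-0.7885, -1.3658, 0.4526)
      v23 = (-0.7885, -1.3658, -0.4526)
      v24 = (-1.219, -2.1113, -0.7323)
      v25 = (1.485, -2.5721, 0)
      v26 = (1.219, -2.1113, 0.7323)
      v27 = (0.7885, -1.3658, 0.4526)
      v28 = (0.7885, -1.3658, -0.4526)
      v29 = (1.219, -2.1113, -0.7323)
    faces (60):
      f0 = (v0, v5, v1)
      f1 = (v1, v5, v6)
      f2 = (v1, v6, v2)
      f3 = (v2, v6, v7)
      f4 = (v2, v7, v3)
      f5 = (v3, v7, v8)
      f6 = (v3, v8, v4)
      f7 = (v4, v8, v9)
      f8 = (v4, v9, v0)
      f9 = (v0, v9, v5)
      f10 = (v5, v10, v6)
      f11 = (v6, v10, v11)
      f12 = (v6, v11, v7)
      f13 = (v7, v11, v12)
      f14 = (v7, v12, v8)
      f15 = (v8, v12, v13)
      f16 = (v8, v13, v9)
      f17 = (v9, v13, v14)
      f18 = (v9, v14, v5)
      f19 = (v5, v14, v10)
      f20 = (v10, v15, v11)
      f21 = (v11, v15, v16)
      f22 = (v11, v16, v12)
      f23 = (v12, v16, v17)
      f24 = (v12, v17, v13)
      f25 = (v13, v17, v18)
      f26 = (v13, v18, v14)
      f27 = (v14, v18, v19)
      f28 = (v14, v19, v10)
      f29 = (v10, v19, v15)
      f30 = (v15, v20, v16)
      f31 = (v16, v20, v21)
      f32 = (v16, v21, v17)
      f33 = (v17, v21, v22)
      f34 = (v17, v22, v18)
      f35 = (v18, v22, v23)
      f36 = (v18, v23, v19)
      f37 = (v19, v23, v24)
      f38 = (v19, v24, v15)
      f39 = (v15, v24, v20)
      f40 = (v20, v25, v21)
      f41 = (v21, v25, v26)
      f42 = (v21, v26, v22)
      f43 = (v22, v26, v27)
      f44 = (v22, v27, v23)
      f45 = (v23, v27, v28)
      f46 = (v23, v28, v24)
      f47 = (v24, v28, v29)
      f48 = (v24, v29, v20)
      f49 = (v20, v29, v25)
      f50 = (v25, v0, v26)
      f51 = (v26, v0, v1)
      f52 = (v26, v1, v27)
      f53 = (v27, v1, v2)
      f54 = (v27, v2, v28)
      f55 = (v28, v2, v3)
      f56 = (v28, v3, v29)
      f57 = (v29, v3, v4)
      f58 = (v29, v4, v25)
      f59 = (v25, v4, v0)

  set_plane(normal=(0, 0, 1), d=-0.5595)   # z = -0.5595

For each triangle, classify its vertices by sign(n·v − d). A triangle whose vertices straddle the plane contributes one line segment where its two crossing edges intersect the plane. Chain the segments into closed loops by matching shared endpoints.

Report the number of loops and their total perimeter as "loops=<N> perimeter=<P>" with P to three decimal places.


loops=2 perimeter=26.817

Straddling triangles (24 of 60):
  (v3,v8,v4) [++-] → (1.41889, 0.843798, -0.5595)–(1.90609, 0, -0.5595)  len=0.9744
  (v4,v8,v9) [-+-] → (1.41889, 0.843798, -0.5595)–(0.953035, 1.65073, -0.5595)  len=0.9317
  (v4,v9,v0) [--+] → (1.63218, 1.6131, -0.5595)–(2.56346, 0, -0.5595)  len=1.8626
  (v0,v9,v5) [+-+] → (1.63218, 1.6131, -0.5595)–(1.28177, 2.22003, -0.5595)  len=0.7008
  (v8,v13,v9) [++-] → (-0.0212431, 1.65073, -0.5595)–(0.953035, 1.65073, -0.5595)  len=0.9743
  (v9,v13,v14) [-+-] → (-0.0212431, 1.65073, -0.5595)–(-0.953035, 1.65073, -0.5595)  len=0.9318
  (v9,v14,v5) [--+] → (-0.58094, 2.22003, -0.5595)–(1.28177, 2.22003, -0.5595)  len=1.8627
  (v5,v14,v10) [+-+] → (-0.58094, 2.22003, -0.5595)–(-1.28177, 2.22003, -0.5595)  len=0.7008
  (v13,v18,v14) [++-] → (-1.44024, 0.806929, -0.5595)–(-0.953035, 1.65073, -0.5595)  len=0.9744
  (v14,v18,v19) [-+-] → (-1.44024, 0.806929, -0.5595)–(-1.90609, 0, -0.5595)  len=0.9317
  (v14,v19,v10) [--+] → (-2.21305, 0.606936, -0.5595)–(-1.28177, 2.22003, -0.5595)  len=1.8626
  (v10,v19,v15) [+-+] → (-2.21305, 0.606936, -0.5595)–(-2.56346, 0, -0.5595)  len=0.7008
  (v18,v23,v19) [++-] → (-1.41889, -0.843798, -0.5595)–(-1.90609, 0, -0.5595)  len=0.9744
  (v19,v23,v24) [-+-] → (-1.41889, -0.843798, -0.5595)–(-0.953035, -1.65073, -0.5595)  len=0.9317
  (v19,v24,v15) [--+] → (-1.63218, -1.6131, -0.5595)–(-2.56346, 0, -0.5595)  len=1.8626
  (v15,v24,v20) [+-+] → (-1.63218, -1.6131, -0.5595)–(-1.28177, -2.22003, -0.5595)  len=0.7008
  (v23,v28,v24) [++-] → (0.0212431, -1.65073, -0.5595)–(-0.953035, -1.65073, -0.5595)  len=0.9743
  (v24,v28,v29) [-+-] → (0.0212431, -1.65073, -0.5595)–(0.953035, -1.65073, -0.5595)  len=0.9318
  (v24,v29,v20) [--+] → (0.58094, -2.22003, -0.5595)–(-1.28177, -2.22003, -0.5595)  len=1.8627
  (v20,v29,v25) [+-+] → (0.58094, -2.22003, -0.5595)–(1.28177, -2.22003, -0.5595)  len=0.7008
  (v28,v3,v29) [++-] → (1.44024, -0.806929, -0.5595)–(0.953035, -1.65073, -0.5595)  len=0.9744
  (v29,v3,v4) [-+-] → (1.44024, -0.806929, -0.5595)–(1.90609, 0, -0.5595)  len=0.9317
  (v29,v4,v25) [--+] → (2.21305, -0.606936, -0.5595)–(1.28177, -2.22003, -0.5595)  len=1.8626
  (v25,v4,v0) [+-+] → (2.21305, -0.606936, -0.5595)–(2.56346, 0, -0.5595)  len=0.7008

Chained into 2 loop(s):
  loop 1: 12 segments, perimeter = 11.4365
  loop 2: 12 segments, perimeter = 15.3809
Total perimeter = 26.817
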